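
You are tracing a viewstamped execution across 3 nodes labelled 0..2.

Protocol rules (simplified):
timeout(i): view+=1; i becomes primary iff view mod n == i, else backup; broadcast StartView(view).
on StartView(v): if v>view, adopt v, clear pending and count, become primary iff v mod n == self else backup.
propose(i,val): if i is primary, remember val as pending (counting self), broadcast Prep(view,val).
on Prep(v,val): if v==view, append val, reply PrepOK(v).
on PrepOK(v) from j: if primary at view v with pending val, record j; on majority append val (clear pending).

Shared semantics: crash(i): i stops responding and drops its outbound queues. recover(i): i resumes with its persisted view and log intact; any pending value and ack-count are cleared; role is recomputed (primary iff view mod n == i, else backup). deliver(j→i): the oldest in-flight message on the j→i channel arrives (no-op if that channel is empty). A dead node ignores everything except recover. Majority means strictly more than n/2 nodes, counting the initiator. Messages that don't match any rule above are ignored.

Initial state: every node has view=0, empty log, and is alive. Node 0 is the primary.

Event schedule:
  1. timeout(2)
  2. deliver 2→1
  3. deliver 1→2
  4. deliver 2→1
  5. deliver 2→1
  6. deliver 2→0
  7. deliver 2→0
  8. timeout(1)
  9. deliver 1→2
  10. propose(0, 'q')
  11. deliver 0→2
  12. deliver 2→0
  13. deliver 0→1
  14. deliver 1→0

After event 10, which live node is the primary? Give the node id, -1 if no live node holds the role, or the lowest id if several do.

step 1 timeout(2): 2={back,v=1,log=-}
step 2 deliver 2→1: 1={prim,v=1,log=-}
step 3 deliver 1→2: —
step 4 deliver 2→1: —
step 5 deliver 2→1: —
step 6 deliver 2→0: 0={back,v=1,log=-}
step 7 deliver 2→0: —
step 8 timeout(1): 1={back,v=2,log=-}
step 9 deliver 1→2: 2={prim,v=2,log=-}
step 10 propose(0,'q'): —

2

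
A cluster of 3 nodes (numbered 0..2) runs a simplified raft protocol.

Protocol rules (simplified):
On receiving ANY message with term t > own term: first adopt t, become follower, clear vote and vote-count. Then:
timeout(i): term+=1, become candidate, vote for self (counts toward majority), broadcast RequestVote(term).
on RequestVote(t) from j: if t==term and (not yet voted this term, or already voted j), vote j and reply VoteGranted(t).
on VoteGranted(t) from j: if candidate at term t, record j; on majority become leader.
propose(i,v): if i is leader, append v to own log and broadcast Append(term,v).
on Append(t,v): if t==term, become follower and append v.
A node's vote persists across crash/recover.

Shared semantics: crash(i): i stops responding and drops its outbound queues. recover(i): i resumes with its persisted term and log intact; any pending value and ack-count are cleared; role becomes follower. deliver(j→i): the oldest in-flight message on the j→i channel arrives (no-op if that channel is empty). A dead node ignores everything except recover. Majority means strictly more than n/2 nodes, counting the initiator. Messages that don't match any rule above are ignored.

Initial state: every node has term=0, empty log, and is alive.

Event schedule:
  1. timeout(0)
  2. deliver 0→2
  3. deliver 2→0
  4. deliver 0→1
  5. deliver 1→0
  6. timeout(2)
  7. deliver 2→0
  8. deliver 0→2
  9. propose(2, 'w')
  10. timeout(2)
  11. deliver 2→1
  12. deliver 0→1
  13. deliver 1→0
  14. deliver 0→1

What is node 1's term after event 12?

e1 timeout(0): 0[cand,t=1,-]
e2 deliver 0→2: 2[foll,t=1,-]
e3 deliver 2→0: 0[lead,t=1,-]
e4 deliver 0→1: 1[foll,t=1,-]
e5 deliver 1→0: ·
e6 timeout(2): 2[cand,t=2,-]
e7 deliver 2→0: 0[foll,t=2,-]
e8 deliver 0→2: 2[lead,t=2,-]
e9 propose(2,'w'): 2[lead,t=2,w]
e10 timeout(2): 2[cand,t=3,w]
e11 deliver 2→1: 1[foll,t=2,-]
e12 deliver 0→1: ·

2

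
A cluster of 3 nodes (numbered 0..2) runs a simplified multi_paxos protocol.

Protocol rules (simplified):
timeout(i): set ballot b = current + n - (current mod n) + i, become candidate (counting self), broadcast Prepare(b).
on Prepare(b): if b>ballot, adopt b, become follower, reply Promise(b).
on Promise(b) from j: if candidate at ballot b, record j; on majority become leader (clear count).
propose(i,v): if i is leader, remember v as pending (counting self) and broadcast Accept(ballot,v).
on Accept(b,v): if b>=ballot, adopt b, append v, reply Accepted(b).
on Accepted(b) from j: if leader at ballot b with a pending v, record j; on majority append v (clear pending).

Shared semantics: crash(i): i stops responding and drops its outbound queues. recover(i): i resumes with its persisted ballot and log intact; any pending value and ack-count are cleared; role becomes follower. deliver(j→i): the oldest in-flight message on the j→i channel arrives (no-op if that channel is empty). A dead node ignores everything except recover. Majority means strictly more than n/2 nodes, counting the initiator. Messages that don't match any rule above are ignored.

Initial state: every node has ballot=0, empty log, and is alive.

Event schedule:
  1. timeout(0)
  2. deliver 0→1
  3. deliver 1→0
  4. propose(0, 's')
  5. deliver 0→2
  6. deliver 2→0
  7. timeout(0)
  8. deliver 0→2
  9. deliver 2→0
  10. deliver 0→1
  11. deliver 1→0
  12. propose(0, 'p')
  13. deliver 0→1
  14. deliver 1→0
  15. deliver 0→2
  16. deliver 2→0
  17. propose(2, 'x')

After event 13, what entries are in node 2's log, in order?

s

[1] timeout(0) → N0(cand b3 [-])
[2] deliver 0→1 → N1(foll b3 [-])
[3] deliver 1→0 → N0(lead b3 [-])
[4] propose(0,'s') → ∅
[5] deliver 0→2 → N2(foll b3 [-])
[6] deliver 2→0 → ∅
[7] timeout(0) → N0(cand b6 [-])
[8] deliver 0→2 → N2(foll b3 [s])
[9] deliver 2→0 → ∅
[10] deliver 0→1 → N1(foll b3 [s])
[11] deliver 1→0 → ∅
[12] propose(0,'p') → ∅
[13] deliver 0→1 → N1(foll b6 [s])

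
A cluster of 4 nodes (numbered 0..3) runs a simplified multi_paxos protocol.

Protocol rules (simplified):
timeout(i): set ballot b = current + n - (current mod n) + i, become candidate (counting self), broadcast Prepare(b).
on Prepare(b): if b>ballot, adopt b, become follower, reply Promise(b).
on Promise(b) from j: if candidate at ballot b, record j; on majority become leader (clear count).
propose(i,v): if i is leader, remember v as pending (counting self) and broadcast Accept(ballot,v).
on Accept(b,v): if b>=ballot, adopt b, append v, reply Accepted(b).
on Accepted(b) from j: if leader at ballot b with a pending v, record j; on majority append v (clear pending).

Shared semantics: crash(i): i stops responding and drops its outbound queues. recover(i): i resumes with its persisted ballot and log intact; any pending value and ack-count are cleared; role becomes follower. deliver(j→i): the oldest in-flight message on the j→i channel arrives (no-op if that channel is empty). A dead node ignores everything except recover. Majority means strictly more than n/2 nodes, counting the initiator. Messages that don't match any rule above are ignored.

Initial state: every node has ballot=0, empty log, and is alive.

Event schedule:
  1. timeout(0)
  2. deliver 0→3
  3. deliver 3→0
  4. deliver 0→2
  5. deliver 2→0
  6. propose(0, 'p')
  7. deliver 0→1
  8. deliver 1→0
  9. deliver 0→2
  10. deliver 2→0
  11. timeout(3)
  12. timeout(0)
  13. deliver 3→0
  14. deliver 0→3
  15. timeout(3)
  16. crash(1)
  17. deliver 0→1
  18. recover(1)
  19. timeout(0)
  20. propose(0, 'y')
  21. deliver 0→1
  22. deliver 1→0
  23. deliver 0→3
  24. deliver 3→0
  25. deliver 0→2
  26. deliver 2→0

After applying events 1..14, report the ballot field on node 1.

after 1 — timeout(0): n0:cand/b4/[-]
after 2 — deliver 0→3: n3:foll/b4/[-]
after 3 — deliver 3→0: ·
after 4 — deliver 0→2: n2:foll/b4/[-]
after 5 — deliver 2→0: n0:lead/b4/[-]
after 6 — propose(0,'p'): ·
after 7 — deliver 0→1: n1:foll/b4/[-]
after 8 — deliver 1→0: ·
after 9 — deliver 0→2: n2:foll/b4/[p]
after 10 — deliver 2→0: ·
after 11 — timeout(3): n3:cand/b11/[-]
after 12 — timeout(0): n0:cand/b8/[-]
after 13 — deliver 3→0: n0:foll/b11/[-]
after 14 — deliver 0→3: ·

4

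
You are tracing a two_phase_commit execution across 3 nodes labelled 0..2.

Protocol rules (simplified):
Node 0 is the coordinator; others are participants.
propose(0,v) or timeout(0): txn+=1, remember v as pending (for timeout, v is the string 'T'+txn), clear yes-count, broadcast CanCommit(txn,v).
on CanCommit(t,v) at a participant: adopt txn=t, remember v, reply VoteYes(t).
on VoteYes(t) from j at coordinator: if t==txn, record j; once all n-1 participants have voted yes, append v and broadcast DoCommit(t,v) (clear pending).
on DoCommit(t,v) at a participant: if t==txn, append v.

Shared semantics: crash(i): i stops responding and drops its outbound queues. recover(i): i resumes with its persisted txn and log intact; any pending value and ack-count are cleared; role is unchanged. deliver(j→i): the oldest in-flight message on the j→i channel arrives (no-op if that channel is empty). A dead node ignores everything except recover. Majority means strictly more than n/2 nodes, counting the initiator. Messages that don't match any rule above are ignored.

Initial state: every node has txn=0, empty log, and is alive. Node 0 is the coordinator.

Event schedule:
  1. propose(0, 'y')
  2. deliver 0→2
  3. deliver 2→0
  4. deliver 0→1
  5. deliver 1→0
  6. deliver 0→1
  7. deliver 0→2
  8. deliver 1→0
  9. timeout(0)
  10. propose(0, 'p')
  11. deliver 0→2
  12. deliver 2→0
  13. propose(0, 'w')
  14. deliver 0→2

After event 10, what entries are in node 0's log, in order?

1. propose(0,'y'):  <0:coor t1 ->
2. deliver 0→2:  <2:part t1 ->
3. deliver 2→0:  nop
4. deliver 0→1:  <1:part t1 ->
5. deliver 1→0:  <0:coor t1 y>
6. deliver 0→1:  <1:part t1 y>
7. deliver 0→2:  <2:part t1 y>
8. deliver 1→0:  nop
9. timeout(0):  <0:coor t2 y>
10. propose(0,'p'):  <0:coor t3 y>

y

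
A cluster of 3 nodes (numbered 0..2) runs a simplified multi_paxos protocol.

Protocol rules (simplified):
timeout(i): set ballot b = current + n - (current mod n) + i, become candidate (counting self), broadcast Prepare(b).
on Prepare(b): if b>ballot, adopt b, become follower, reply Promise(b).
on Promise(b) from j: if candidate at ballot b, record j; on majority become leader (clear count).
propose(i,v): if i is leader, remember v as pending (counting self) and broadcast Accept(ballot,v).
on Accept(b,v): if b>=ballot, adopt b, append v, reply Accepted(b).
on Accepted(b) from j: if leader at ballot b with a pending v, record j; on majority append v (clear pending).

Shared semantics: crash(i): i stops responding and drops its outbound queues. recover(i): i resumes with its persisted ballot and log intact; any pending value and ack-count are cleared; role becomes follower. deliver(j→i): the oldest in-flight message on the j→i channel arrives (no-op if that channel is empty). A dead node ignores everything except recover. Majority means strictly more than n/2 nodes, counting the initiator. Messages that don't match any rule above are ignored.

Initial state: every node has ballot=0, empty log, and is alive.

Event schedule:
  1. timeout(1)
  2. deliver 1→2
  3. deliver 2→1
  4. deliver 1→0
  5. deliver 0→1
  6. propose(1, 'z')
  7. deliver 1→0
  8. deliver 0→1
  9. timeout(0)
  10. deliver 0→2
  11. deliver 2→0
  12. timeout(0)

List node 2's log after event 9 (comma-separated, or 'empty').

empty

step 1 timeout(1): 1={cand,b=4,log=-}
step 2 deliver 1→2: 2={foll,b=4,log=-}
step 3 deliver 2→1: 1={lead,b=4,log=-}
step 4 deliver 1→0: 0={foll,b=4,log=-}
step 5 deliver 0→1: —
step 6 propose(1,'z'): —
step 7 deliver 1→0: 0={foll,b=4,log=z}
step 8 deliver 0→1: 1={lead,b=4,log=z}
step 9 timeout(0): 0={cand,b=6,log=z}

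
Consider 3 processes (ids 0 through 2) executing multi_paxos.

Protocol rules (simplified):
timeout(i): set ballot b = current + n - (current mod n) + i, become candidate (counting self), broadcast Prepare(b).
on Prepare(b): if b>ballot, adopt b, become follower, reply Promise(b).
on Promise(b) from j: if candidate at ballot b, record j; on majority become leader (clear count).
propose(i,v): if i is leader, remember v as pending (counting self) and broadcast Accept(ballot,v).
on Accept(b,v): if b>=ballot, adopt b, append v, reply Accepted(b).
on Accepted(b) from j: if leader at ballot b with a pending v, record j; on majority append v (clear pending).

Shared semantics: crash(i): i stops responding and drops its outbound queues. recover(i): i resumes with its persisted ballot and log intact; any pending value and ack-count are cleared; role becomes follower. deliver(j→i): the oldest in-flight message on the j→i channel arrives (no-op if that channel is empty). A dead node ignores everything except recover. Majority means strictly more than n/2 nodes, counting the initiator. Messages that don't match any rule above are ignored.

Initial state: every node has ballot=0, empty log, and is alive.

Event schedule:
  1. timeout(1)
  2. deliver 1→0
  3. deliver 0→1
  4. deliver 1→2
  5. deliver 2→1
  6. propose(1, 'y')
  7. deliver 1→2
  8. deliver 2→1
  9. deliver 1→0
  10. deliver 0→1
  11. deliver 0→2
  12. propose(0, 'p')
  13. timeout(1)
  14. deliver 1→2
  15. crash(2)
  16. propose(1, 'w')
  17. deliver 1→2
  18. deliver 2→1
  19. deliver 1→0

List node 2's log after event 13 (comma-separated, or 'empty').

y

after 1 — timeout(1): n1:cand/b4/[-]
after 2 — deliver 1→0: n0:foll/b4/[-]
after 3 — deliver 0→1: n1:lead/b4/[-]
after 4 — deliver 1→2: n2:foll/b4/[-]
after 5 — deliver 2→1: ·
after 6 — propose(1,'y'): ·
after 7 — deliver 1→2: n2:foll/b4/[y]
after 8 — deliver 2→1: n1:lead/b4/[y]
after 9 — deliver 1→0: n0:foll/b4/[y]
after 10 — deliver 0→1: ·
after 11 — deliver 0→2: ·
after 12 — propose(0,'p'): ·
after 13 — timeout(1): n1:cand/b7/[y]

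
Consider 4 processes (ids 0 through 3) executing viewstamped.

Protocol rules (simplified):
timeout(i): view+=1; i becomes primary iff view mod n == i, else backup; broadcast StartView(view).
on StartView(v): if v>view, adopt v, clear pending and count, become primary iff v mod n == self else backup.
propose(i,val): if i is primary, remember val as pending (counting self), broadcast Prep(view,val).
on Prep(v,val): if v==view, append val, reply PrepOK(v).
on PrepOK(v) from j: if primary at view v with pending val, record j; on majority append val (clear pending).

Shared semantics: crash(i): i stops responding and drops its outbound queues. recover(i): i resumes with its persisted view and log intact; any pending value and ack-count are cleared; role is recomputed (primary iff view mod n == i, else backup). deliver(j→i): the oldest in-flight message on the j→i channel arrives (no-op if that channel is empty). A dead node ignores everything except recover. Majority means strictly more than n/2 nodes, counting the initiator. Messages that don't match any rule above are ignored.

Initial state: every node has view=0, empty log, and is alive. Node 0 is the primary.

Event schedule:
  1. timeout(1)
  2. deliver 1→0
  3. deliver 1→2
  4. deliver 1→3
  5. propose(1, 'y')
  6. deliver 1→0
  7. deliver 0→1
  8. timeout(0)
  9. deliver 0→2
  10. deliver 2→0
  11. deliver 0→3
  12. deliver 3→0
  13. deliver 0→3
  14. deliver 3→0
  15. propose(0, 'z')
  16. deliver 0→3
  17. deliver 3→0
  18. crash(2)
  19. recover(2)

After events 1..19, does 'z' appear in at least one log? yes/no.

no

e1 timeout(1): 1[prim,v=1,-]
e2 deliver 1→0: 0[back,v=1,-]
e3 deliver 1→2: 2[back,v=1,-]
e4 deliver 1→3: 3[back,v=1,-]
e5 propose(1,'y'): ·
e6 deliver 1→0: 0[back,v=1,y]
e7 deliver 0→1: ·
e8 timeout(0): 0[back,v=2,y]
e9 deliver 0→2: 2[prim,v=2,-]
e10 deliver 2→0: ·
e11 deliver 0→3: 3[back,v=2,-]
e12 deliver 3→0: ·
e13 deliver 0→3: ·
e14 deliver 3→0: ·
e15 propose(0,'z'): ·
e16 deliver 0→3: ·
e17 deliver 3→0: ·
e18 crash(2): 2[✗prim,v=2,-]
e19 recover(2): 2[prim,v=2,-]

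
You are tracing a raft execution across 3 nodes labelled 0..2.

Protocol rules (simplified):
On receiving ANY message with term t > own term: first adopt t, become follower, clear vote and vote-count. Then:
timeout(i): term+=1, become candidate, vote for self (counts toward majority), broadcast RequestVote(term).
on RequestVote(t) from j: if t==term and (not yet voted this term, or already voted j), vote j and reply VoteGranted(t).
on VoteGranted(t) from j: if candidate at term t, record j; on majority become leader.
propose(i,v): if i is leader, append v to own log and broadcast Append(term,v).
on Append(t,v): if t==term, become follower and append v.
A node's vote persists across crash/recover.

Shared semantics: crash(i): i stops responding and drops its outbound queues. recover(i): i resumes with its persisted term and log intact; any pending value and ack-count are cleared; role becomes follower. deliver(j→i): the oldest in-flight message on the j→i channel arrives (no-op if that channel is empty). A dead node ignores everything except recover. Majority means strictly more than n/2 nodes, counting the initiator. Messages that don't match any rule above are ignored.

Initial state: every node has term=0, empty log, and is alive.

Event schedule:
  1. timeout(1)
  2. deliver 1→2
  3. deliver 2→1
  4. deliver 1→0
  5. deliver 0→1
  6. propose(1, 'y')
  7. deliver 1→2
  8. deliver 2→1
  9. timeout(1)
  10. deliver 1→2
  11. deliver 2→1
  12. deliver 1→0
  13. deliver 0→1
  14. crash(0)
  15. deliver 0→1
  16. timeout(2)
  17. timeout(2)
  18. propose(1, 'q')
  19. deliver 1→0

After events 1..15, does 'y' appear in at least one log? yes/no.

yes

1. timeout(1):  <1:cand t1 ->
2. deliver 1→2:  <2:foll t1 ->
3. deliver 2→1:  <1:lead t1 ->
4. deliver 1→0:  <0:foll t1 ->
5. deliver 0→1:  nop
6. propose(1,'y'):  <1:lead t1 y>
7. deliver 1→2:  <2:foll t1 y>
8. deliver 2→1:  nop
9. timeout(1):  <1:cand t2 y>
10. deliver 1→2:  <2:foll t2 y>
11. deliver 2→1:  <1:lead t2 y>
12. deliver 1→0:  <0:foll t1 y>
13. deliver 0→1:  nop
14. crash(0):  <0:✗foll t1 y>
15. deliver 0→1:  nop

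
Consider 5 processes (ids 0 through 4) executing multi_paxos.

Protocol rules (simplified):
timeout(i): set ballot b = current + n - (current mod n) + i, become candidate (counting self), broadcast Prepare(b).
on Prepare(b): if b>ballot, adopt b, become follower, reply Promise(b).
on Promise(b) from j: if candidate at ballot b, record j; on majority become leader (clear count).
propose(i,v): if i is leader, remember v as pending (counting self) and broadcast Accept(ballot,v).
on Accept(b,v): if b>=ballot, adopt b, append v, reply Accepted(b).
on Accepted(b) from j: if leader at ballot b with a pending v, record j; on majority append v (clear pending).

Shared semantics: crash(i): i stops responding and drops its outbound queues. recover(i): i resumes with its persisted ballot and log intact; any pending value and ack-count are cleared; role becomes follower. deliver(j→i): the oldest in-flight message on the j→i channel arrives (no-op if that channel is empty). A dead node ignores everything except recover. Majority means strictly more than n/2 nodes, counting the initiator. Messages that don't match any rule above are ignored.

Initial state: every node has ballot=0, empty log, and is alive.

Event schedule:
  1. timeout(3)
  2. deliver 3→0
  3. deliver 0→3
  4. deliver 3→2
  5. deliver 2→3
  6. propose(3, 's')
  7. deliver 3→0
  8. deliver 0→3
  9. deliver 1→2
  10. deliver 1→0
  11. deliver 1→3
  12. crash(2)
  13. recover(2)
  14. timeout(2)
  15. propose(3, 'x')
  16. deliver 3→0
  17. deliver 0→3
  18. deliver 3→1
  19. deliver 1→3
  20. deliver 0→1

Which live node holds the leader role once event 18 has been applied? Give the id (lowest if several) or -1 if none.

3

1. timeout(3):  <3:cand b8 ->
2. deliver 3→0:  <0:foll b8 ->
3. deliver 0→3:  nop
4. deliver 3→2:  <2:foll b8 ->
5. deliver 2→3:  <3:lead b8 ->
6. propose(3,'s'):  nop
7. deliver 3→0:  <0:foll b8 s>
8. deliver 0→3:  nop
9. deliver 1→2:  nop
10. deliver 1→0:  nop
11. deliver 1→3:  nop
12. crash(2):  <2:✗foll b8 ->
13. recover(2):  <2:foll b8 ->
14. timeout(2):  <2:cand b12 ->
15. propose(3,'x'):  nop
16. deliver 3→0:  <0:foll b8 s,x>
17. deliver 0→3:  nop
18. deliver 3→1:  <1:foll b8 ->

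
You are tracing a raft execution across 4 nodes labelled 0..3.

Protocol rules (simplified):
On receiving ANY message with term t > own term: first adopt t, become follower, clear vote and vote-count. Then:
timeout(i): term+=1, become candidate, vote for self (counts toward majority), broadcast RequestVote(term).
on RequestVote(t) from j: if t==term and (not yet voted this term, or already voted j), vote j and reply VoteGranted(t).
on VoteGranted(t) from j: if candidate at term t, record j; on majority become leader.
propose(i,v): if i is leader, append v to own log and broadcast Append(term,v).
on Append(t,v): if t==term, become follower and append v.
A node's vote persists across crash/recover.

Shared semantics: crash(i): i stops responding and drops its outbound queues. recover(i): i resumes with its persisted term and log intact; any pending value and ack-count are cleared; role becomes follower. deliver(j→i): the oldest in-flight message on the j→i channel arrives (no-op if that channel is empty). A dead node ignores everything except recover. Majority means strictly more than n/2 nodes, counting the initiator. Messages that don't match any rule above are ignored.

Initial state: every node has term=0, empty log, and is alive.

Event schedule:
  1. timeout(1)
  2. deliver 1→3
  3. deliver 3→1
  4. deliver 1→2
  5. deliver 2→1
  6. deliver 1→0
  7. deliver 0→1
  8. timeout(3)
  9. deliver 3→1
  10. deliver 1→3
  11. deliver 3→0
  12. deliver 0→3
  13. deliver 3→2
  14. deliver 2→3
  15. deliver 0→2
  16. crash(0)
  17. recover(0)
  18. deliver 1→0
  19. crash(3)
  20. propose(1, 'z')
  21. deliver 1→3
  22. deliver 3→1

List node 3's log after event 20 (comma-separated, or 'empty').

empty

1. timeout(1):  <1:cand t1 ->
2. deliver 1→3:  <3:foll t1 ->
3. deliver 3→1:  nop
4. deliver 1→2:  <2:foll t1 ->
5. deliver 2→1:  <1:lead t1 ->
6. deliver 1→0:  <0:foll t1 ->
7. deliver 0→1:  nop
8. timeout(3):  <3:cand t2 ->
9. deliver 3→1:  <1:foll t2 ->
10. deliver 1→3:  nop
11. deliver 3→0:  <0:foll t2 ->
12. deliver 0→3:  <3:lead t2 ->
13. deliver 3→2:  <2:foll t2 ->
14. deliver 2→3:  nop
15. deliver 0→2:  nop
16. crash(0):  <0:✗foll t2 ->
17. recover(0):  <0:foll t2 ->
18. deliver 1→0:  nop
19. crash(3):  <3:✗lead t2 ->
20. propose(1,'z'):  nop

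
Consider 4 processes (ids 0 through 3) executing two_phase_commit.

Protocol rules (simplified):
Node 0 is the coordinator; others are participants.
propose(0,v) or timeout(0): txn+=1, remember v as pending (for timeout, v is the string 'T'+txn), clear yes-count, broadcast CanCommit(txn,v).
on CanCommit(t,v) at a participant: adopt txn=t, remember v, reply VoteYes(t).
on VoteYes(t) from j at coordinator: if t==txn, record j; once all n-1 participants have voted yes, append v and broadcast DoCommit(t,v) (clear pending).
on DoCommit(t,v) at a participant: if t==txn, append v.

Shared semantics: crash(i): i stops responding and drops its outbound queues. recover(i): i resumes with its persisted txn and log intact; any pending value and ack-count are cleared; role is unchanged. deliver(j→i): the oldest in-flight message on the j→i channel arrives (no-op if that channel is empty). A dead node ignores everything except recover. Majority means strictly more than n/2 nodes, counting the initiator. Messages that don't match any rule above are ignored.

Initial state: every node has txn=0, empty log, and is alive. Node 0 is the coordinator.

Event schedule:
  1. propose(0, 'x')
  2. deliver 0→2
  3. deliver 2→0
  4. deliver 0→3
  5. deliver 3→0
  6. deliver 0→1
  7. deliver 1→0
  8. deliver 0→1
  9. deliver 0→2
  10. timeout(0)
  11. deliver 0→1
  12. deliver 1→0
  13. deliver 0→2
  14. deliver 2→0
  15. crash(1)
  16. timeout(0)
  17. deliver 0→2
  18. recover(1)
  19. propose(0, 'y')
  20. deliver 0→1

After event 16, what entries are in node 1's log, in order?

x

[1] propose(0,'x') → N0(coor t1 [-])
[2] deliver 0→2 → N2(part t1 [-])
[3] deliver 2→0 → ∅
[4] deliver 0→3 → N3(part t1 [-])
[5] deliver 3→0 → ∅
[6] deliver 0→1 → N1(part t1 [-])
[7] deliver 1→0 → N0(coor t1 [x])
[8] deliver 0→1 → N1(part t1 [x])
[9] deliver 0→2 → N2(part t1 [x])
[10] timeout(0) → N0(coor t2 [x])
[11] deliver 0→1 → N1(part t2 [x])
[12] deliver 1→0 → ∅
[13] deliver 0→2 → N2(part t2 [x])
[14] deliver 2→0 → ∅
[15] crash(1) → N1(✗part t2 [x])
[16] timeout(0) → N0(coor t3 [x])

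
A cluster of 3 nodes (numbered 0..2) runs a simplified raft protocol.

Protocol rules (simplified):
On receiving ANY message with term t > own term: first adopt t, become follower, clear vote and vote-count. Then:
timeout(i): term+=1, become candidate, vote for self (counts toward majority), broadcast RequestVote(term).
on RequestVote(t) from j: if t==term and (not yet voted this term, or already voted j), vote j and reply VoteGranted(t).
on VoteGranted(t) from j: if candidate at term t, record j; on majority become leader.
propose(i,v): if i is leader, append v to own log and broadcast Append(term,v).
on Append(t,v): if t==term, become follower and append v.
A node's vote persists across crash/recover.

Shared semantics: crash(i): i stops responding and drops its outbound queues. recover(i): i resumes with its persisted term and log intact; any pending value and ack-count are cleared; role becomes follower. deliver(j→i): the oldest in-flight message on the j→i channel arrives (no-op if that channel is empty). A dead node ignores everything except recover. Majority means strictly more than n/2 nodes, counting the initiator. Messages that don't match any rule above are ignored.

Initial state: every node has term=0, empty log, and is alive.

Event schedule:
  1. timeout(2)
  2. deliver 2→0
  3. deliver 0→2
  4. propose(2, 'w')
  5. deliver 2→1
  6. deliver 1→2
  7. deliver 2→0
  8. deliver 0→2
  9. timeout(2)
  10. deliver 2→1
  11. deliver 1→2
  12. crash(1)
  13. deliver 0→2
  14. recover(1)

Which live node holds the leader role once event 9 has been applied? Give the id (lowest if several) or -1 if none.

[1] timeout(2) → N2(cand t1 [-])
[2] deliver 2→0 → N0(foll t1 [-])
[3] deliver 0→2 → N2(lead t1 [-])
[4] propose(2,'w') → N2(lead t1 [w])
[5] deliver 2→1 → N1(foll t1 [-])
[6] deliver 1→2 → ∅
[7] deliver 2→0 → N0(foll t1 [w])
[8] deliver 0→2 → ∅
[9] timeout(2) → N2(cand t2 [w])

-1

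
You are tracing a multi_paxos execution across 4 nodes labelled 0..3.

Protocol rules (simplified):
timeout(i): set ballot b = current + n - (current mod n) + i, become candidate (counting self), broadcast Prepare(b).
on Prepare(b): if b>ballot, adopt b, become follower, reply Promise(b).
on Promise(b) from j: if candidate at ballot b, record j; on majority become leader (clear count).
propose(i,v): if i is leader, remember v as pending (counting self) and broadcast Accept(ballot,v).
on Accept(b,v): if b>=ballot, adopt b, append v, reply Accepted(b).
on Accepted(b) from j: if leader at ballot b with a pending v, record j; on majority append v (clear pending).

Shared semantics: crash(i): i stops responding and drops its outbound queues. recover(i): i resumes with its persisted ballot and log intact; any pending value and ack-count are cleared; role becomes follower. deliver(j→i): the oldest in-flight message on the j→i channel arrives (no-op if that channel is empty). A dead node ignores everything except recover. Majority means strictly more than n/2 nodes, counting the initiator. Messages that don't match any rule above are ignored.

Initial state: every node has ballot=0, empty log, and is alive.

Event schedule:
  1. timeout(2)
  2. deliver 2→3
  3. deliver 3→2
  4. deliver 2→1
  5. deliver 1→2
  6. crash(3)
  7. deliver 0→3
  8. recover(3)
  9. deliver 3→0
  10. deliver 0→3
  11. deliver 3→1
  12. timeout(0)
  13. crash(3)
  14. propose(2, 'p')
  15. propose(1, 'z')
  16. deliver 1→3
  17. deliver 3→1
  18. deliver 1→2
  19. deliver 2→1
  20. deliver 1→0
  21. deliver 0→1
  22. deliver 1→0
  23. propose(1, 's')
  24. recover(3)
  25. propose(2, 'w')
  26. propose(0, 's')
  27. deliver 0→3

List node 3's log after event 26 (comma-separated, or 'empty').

1. timeout(2):  <2:cand b6 ->
2. deliver 2→3:  <3:foll b6 ->
3. deliver 3→2:  nop
4. deliver 2→1:  <1:foll b6 ->
5. deliver 1→2:  <2:lead b6 ->
6. crash(3):  <3:✗foll b6 ->
7. deliver 0→3:  nop
8. recover(3):  <3:foll b6 ->
9. deliver 3→0:  nop
10. deliver 0→3:  nop
11. deliver 3→1:  nop
12. timeout(0):  <0:cand b4 ->
13. crash(3):  <3:✗foll b6 ->
14. propose(2,'p'):  nop
15. propose(1,'z'):  nop
16. deliver 1→3:  nop
17. deliver 3→1:  nop
18. deliver 1→2:  nop
19. deliver 2→1:  <1:foll b6 p>
20. deliver 1→0:  nop
21. deliver 0→1:  nop
22. deliver 1→0:  nop
23. propose(1,'s'):  nop
24. recover(3):  <3:foll b6 ->
25. propose(2,'w'):  nop
26. propose(0,'s'):  nop

empty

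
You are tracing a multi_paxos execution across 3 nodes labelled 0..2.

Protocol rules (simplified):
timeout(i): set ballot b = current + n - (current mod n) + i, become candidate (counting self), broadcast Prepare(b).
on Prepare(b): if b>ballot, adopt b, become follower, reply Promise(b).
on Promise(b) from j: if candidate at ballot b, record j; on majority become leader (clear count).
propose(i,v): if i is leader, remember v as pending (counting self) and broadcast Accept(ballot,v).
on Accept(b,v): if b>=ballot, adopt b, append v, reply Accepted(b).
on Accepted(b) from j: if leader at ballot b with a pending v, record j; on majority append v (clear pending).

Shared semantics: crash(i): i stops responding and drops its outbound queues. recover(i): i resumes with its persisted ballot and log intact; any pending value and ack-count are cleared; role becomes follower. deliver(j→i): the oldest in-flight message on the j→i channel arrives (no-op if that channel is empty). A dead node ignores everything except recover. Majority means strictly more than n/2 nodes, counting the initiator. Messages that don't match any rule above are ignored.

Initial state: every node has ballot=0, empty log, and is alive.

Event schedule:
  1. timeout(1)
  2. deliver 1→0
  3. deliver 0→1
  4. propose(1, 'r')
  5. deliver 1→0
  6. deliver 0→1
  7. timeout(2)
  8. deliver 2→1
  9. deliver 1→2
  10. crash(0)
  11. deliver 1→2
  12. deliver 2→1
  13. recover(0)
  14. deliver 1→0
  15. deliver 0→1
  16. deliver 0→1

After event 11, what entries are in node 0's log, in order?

r

[1] timeout(1) → N1(cand b4 [-])
[2] deliver 1→0 → N0(foll b4 [-])
[3] deliver 0→1 → N1(lead b4 [-])
[4] propose(1,'r') → ∅
[5] deliver 1→0 → N0(foll b4 [r])
[6] deliver 0→1 → N1(lead b4 [r])
[7] timeout(2) → N2(cand b5 [-])
[8] deliver 2→1 → N1(foll b5 [r])
[9] deliver 1→2 → ∅
[10] crash(0) → N0(✗foll b4 [r])
[11] deliver 1→2 → ∅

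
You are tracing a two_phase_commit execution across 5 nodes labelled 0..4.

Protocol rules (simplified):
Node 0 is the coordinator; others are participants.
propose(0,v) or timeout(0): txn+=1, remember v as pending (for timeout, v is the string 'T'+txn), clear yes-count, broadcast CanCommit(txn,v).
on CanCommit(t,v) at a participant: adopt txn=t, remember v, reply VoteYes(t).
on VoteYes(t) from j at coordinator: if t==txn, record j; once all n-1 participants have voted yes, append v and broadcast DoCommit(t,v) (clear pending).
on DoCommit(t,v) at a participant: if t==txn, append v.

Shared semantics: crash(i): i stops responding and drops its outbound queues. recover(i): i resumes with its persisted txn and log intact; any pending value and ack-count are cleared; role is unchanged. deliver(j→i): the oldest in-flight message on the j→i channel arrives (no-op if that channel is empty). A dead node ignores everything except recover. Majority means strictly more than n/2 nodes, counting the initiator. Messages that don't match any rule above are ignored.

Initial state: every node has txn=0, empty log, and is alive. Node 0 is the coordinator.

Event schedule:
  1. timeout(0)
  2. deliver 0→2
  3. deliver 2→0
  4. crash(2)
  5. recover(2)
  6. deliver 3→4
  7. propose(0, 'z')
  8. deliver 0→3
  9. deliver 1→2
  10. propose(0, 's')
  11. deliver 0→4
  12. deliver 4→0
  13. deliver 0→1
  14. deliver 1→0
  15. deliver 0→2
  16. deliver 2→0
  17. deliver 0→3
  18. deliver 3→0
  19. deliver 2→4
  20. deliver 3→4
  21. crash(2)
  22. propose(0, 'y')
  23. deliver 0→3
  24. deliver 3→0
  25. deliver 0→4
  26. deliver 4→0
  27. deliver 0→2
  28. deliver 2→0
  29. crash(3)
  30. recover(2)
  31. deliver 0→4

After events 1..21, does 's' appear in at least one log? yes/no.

e1 timeout(0): 0[coor,t=1,-]
e2 deliver 0→2: 2[part,t=1,-]
e3 deliver 2→0: ·
e4 crash(2): 2[✗part,t=1,-]
e5 recover(2): 2[part,t=1,-]
e6 deliver 3→4: ·
e7 propose(0,'z'): 0[coor,t=2,-]
e8 deliver 0→3: 3[part,t=1,-]
e9 deliver 1→2: ·
e10 propose(0,'s'): 0[coor,t=3,-]
e11 deliver 0→4: 4[part,t=1,-]
e12 deliver 4→0: ·
e13 deliver 0→1: 1[part,t=1,-]
e14 deliver 1→0: ·
e15 deliver 0→2: 2[part,t=2,-]
e16 deliver 2→0: ·
e17 deliver 0→3: 3[part,t=2,-]
e18 deliver 3→0: ·
e19 deliver 2→4: ·
e20 deliver 3→4: ·
e21 crash(2): 2[✗part,t=2,-]

no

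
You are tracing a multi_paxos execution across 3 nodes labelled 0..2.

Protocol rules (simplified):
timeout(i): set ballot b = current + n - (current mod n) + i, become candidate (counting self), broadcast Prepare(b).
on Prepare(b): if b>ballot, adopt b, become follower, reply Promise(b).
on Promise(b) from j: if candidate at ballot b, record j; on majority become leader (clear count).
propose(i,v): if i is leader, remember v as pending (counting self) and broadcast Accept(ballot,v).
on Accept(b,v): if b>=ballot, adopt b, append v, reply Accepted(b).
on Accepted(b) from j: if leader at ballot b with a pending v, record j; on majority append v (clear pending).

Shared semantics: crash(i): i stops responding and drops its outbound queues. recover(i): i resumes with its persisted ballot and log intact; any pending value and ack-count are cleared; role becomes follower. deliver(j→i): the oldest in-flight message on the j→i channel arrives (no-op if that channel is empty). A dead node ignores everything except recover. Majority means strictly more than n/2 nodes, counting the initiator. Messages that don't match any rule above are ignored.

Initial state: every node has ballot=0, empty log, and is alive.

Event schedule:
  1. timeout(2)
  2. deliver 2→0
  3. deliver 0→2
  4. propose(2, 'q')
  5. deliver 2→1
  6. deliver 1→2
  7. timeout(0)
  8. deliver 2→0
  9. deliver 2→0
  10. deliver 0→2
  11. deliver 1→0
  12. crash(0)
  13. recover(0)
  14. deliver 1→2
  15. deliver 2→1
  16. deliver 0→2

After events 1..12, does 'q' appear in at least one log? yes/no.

step 1 timeout(2): 2={cand,b=5,log=-}
step 2 deliver 2→0: 0={foll,b=5,log=-}
step 3 deliver 0→2: 2={lead,b=5,log=-}
step 4 propose(2,'q'): —
step 5 deliver 2→1: 1={foll,b=5,log=-}
step 6 deliver 1→2: —
step 7 timeout(0): 0={cand,b=6,log=-}
step 8 deliver 2→0: —
step 9 deliver 2→0: —
step 10 deliver 0→2: 2={foll,b=6,log=-}
step 11 deliver 1→0: —
step 12 crash(0): 0={✗cand,b=6,log=-}

no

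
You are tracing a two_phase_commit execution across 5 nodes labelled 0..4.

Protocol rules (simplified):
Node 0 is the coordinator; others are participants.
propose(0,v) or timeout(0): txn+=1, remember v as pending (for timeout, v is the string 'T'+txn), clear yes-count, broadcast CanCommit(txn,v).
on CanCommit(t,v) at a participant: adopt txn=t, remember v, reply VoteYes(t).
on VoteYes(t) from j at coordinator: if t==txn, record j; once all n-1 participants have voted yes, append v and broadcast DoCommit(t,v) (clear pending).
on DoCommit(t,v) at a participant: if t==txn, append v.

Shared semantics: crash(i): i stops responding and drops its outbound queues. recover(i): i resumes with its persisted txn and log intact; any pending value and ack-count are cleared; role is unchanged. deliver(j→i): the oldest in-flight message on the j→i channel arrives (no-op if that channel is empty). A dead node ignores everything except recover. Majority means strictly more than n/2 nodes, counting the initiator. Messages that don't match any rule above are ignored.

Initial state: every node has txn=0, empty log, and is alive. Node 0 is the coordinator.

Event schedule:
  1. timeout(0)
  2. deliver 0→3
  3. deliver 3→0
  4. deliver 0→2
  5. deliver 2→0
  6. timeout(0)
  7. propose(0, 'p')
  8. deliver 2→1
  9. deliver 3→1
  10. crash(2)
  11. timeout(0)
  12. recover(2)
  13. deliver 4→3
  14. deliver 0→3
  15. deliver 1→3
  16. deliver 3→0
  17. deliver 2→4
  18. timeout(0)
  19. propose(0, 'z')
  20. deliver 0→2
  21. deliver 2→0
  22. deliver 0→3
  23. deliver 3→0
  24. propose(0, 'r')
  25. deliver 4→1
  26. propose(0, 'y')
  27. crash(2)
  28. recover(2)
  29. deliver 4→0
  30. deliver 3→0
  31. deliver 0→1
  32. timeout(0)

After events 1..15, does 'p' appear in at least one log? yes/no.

step 1 timeout(0): 0={coor,t=1,log=-}
step 2 deliver 0→3: 3={part,t=1,log=-}
step 3 deliver 3→0: —
step 4 deliver 0→2: 2={part,t=1,log=-}
step 5 deliver 2→0: —
step 6 timeout(0): 0={coor,t=2,log=-}
step 7 propose(0,'p'): 0={coor,t=3,log=-}
step 8 deliver 2→1: —
step 9 deliver 3→1: —
step 10 crash(2): 2={✗part,t=1,log=-}
step 11 timeout(0): 0={coor,t=4,log=-}
step 12 recover(2): 2={part,t=1,log=-}
step 13 deliver 4→3: —
step 14 deliver 0→3: 3={part,t=2,log=-}
step 15 deliver 1→3: —

no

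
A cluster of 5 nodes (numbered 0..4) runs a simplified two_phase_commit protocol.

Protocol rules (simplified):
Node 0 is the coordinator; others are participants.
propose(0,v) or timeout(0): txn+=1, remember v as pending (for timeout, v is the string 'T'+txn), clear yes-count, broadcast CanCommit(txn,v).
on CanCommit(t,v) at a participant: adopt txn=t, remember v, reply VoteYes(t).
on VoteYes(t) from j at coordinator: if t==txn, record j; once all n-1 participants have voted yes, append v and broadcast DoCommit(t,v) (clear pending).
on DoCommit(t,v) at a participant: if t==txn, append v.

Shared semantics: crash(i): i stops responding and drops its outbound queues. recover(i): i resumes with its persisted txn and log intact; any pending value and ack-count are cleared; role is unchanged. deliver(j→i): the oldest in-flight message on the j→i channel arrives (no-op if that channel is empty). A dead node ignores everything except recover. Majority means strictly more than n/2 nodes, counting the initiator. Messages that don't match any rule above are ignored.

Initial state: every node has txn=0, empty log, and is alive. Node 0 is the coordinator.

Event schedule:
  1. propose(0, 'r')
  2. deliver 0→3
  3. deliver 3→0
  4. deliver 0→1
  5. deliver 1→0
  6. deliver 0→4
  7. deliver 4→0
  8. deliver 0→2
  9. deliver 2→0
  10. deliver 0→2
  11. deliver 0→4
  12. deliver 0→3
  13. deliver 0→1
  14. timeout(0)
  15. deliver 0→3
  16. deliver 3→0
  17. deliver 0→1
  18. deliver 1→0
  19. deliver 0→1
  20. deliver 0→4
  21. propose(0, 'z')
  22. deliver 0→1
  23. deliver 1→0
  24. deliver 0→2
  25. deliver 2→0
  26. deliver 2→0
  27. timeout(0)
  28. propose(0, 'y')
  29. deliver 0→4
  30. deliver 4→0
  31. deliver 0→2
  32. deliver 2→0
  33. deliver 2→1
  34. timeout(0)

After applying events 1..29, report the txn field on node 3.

[1] propose(0,'r') → N0(coor t1 [-])
[2] deliver 0→3 → N3(part t1 [-])
[3] deliver 3→0 → ∅
[4] deliver 0→1 → N1(part t1 [-])
[5] deliver 1→0 → ∅
[6] deliver 0→4 → N4(part t1 [-])
[7] deliver 4→0 → ∅
[8] deliver 0→2 → N2(part t1 [-])
[9] deliver 2→0 → N0(coor t1 [r])
[10] deliver 0→2 → N2(part t1 [r])
[11] deliver 0→4 → N4(part t1 [r])
[12] deliver 0→3 → N3(part t1 [r])
[13] deliver 0→1 → N1(part t1 [r])
[14] timeout(0) → N0(coor t2 [r])
[15] deliver 0→3 → N3(part t2 [r])
[16] deliver 3→0 → ∅
[17] deliver 0→1 → N1(part t2 [r])
[18] deliver 1→0 → ∅
[19] deliver 0→1 → ∅
[20] deliver 0→4 → N4(part t2 [r])
[21] propose(0,'z') → N0(coor t3 [r])
[22] deliver 0→1 → N1(part t3 [r])
[23] deliver 1→0 → ∅
[24] deliver 0→2 → N2(part t2 [r])
[25] deliver 2→0 → ∅
[26] deliver 2→0 → ∅
[27] timeout(0) → N0(coor t4 [r])
[28] propose(0,'y') → N0(coor t5 [r])
[29] deliver 0→4 → N4(part t3 [r])

2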